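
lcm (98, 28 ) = 196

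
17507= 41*427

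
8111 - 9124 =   -  1013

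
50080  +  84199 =134279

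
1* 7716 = 7716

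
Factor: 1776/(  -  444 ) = -2^2 = - 4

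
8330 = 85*98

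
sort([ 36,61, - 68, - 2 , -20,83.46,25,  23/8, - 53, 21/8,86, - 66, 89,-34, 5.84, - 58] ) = [ - 68, - 66,-58, - 53,-34, - 20, - 2,21/8, 23/8,5.84, 25, 36, 61, 83.46,86, 89]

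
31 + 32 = 63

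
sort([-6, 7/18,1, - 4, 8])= [ - 6,  -  4,  7/18,1, 8] 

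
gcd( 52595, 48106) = 67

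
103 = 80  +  23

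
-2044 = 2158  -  4202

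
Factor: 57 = 3^1*19^1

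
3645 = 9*405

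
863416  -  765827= 97589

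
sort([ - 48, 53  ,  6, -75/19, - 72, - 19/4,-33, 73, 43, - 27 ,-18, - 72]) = [-72,-72,  -  48, - 33, - 27,-18, - 19/4,-75/19, 6, 43,53,73]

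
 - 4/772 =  - 1/193 = -0.01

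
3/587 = 3/587 = 0.01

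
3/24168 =1/8056 = 0.00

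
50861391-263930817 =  -213069426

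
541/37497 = 541/37497 = 0.01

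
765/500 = 153/100  =  1.53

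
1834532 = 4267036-2432504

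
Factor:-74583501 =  - 3^1*47^1*307^1*1723^1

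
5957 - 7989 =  - 2032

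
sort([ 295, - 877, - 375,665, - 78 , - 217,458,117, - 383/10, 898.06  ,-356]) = [ - 877, - 375, - 356, - 217, - 78, - 383/10,117,295, 458, 665,898.06 ]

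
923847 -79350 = 844497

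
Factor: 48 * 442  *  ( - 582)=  - 12347712 = - 2^6 * 3^2 * 13^1* 17^1*97^1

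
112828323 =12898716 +99929607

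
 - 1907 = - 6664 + 4757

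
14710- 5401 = 9309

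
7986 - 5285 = 2701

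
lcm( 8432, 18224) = 564944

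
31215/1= 31215 =31215.00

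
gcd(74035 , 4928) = 1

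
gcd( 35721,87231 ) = 3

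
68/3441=68/3441 = 0.02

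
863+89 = 952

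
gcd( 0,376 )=376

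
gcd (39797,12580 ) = 17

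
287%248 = 39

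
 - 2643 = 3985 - 6628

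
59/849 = 59/849 = 0.07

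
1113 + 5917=7030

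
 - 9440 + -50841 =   -  60281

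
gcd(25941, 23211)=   3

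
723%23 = 10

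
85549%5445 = 3874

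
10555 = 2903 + 7652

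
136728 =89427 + 47301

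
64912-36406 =28506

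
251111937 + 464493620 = 715605557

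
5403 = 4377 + 1026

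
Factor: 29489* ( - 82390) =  - 2429598710 = - 2^1*5^1*7^1*11^1*37^1*107^1*797^1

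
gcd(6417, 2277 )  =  207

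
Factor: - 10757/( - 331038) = 31/954 = 2^( - 1)*3^( - 2)* 31^1*53^(-1)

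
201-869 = -668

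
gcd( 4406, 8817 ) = 1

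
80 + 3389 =3469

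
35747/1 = 35747 = 35747.00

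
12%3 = 0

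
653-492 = 161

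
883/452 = 883/452   =  1.95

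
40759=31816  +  8943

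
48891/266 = 183 + 213/266 = 183.80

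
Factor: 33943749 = 3^1*7^1 * 1087^1 * 1487^1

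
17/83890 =17/83890 = 0.00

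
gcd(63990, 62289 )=81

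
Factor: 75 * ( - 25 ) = -3^1*5^4 = -1875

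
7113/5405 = 7113/5405 =1.32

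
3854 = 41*94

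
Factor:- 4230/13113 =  - 2^1 * 5^1 * 31^( - 1) = - 10/31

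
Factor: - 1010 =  - 2^1*5^1*101^1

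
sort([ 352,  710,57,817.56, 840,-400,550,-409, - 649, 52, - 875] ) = [ - 875, - 649,-409, - 400 , 52,57,352, 550, 710, 817.56,840] 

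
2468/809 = 2468/809 = 3.05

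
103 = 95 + 8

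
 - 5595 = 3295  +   - 8890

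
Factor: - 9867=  - 3^1*11^1*13^1 * 23^1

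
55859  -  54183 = 1676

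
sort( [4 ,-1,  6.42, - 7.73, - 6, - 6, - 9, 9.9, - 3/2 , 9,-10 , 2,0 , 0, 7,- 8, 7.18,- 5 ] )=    [ - 10, - 9,-8, - 7.73, - 6, - 6, - 5, - 3/2, - 1, 0, 0, 2,  4, 6.42, 7, 7.18, 9, 9.9] 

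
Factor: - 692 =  - 2^2*173^1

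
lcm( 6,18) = 18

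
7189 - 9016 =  - 1827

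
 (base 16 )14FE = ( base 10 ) 5374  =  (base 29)6B9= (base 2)1010011111110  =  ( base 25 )8eo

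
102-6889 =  - 6787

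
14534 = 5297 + 9237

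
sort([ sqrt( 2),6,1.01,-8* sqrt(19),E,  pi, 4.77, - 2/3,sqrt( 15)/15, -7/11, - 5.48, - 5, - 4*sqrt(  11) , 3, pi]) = [ - 8 *sqrt ( 19),-4*sqrt(11)  , - 5.48, - 5,  -  2/3, - 7/11, sqrt(15) /15,1.01,sqrt( 2),E , 3,pi,pi,  4.77, 6 ] 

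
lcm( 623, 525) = 46725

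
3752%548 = 464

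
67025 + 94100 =161125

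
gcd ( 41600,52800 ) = 1600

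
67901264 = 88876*764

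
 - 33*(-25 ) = 825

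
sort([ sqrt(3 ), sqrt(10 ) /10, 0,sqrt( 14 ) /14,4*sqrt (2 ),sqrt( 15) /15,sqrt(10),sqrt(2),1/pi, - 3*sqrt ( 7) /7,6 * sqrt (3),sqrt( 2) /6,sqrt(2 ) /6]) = [-3*sqrt(7)/7, 0,sqrt (2 ) /6,  sqrt( 2) /6, sqrt( 15) /15,sqrt( 14) /14,sqrt(10) /10,1/pi, sqrt( 2),  sqrt( 3 ),sqrt(10 ), 4* sqrt( 2), 6*sqrt (3)] 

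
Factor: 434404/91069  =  892/187  =  2^2*11^ ( - 1)*17^( - 1) * 223^1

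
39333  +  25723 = 65056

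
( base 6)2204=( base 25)k8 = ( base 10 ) 508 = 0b111111100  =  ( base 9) 624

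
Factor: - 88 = - 2^3 * 11^1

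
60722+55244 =115966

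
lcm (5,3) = 15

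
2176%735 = 706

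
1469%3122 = 1469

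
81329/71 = 81329/71 = 1145.48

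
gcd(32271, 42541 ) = 1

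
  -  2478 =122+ - 2600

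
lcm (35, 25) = 175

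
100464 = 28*3588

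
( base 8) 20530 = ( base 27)BJ4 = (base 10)8536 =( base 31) 8rb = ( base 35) 6xv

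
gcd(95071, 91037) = 1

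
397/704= 397/704  =  0.56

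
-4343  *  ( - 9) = 39087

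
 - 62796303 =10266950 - 73063253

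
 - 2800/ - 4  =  700 + 0/1  =  700.00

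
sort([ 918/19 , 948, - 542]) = [ - 542, 918/19,948]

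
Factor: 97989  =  3^1*89^1*367^1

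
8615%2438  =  1301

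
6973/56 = 6973/56= 124.52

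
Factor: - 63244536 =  - 2^3*3^1*2635189^1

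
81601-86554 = -4953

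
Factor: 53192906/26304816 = 26596453/13152408  =  2^(-3)*3^( - 1 )*13^1*19^ ( -1) * 28843^ ( - 1)* 2045881^1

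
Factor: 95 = 5^1 * 19^1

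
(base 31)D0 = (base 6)1511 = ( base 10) 403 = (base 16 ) 193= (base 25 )g3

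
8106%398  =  146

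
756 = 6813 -6057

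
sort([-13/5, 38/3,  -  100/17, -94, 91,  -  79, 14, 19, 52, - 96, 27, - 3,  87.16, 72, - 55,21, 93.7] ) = [ - 96, - 94,  -  79,-55, - 100/17,-3, - 13/5, 38/3, 14, 19, 21,27, 52,72, 87.16,91,93.7] 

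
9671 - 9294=377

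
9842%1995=1862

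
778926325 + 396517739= 1175444064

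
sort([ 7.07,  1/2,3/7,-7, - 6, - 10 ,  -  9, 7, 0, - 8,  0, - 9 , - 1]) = [  -  10,-9, - 9,  -  8,-7,  -  6, - 1,0,0, 3/7, 1/2 , 7,7.07]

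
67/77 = 67/77 = 0.87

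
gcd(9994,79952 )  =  9994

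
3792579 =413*9183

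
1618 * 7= 11326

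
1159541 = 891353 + 268188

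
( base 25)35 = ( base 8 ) 120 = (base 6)212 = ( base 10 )80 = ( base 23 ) 3B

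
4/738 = 2/369=0.01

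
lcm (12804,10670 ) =64020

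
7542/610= 3771/305 =12.36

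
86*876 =75336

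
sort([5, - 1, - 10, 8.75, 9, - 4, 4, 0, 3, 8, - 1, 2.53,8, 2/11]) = [ - 10, - 4, - 1, - 1, 0, 2/11, 2.53, 3,4, 5,8,8,8.75, 9]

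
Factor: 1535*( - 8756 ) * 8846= - 2^3*5^1 * 11^1 * 199^1*307^1*4423^1  =  - 118894309160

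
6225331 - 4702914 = 1522417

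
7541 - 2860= 4681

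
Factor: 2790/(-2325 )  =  -6/5 = - 2^1*3^1 * 5^(  -  1 )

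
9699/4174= 9699/4174=2.32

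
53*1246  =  66038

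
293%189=104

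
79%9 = 7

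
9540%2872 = 924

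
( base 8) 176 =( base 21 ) 60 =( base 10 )126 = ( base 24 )56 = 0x7E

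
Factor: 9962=2^1*17^1*293^1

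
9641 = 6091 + 3550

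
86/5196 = 43/2598 = 0.02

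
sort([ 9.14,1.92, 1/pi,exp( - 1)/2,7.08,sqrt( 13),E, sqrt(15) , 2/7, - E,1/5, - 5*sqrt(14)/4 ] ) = [ - 5* sqrt(14)/4  ,-E, exp( - 1 )/2,1/5,2/7,  1/pi, 1.92,E,sqrt( 13),sqrt(15 ), 7.08,9.14] 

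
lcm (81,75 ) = 2025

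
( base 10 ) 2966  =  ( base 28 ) 3LQ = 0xB96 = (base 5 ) 43331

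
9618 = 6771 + 2847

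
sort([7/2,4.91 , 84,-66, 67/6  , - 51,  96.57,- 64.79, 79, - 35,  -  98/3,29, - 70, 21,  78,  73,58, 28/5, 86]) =[ - 70, -66,-64.79, - 51, -35, - 98/3,  7/2,4.91,28/5, 67/6,21 , 29,58,73 , 78, 79,84, 86,96.57]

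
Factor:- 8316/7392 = - 2^( - 3)* 3^2 = - 9/8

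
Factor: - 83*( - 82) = 2^1*41^1*83^1  =  6806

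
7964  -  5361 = 2603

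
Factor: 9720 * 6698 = 65104560 = 2^4*3^5*5^1*17^1*197^1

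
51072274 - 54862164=  -  3789890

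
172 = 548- 376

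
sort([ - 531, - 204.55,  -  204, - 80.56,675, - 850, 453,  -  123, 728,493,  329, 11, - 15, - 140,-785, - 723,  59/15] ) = [ - 850, - 785, - 723, - 531, - 204.55,  -  204, - 140, - 123 , - 80.56, - 15, 59/15,11, 329, 453,493,675, 728 ] 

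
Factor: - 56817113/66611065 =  - 5^( - 1 ) * 53^1*67^ ( - 1 )*251^1*4271^1*198839^( - 1) 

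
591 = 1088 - 497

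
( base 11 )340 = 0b110010111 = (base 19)128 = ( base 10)407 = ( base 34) BX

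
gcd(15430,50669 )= 1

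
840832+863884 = 1704716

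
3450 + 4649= 8099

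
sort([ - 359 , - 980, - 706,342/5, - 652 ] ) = [ - 980, - 706, - 652, - 359,342/5 ] 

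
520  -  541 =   -  21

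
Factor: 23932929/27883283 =3^1*61^( - 1 ) * 199^( - 1)*2297^ ( - 1)  *  7977643^1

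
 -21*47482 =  - 997122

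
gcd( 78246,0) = 78246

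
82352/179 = 82352/179 = 460.07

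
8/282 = 4/141 = 0.03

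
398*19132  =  7614536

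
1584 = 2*792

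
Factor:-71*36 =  - 2556 = - 2^2  *  3^2*71^1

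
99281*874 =86771594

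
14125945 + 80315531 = 94441476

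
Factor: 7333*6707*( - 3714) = -182663548734  =  - 2^1*3^1* 19^1*353^1*619^1*7333^1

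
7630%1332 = 970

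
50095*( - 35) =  - 1753325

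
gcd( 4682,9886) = 2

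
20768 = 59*352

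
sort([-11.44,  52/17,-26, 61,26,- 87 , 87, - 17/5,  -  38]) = [ - 87, - 38,-26, - 11.44, - 17/5,52/17, 26 , 61,87]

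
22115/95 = 232 + 15/19 = 232.79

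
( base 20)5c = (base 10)112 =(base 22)52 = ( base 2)1110000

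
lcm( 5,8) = 40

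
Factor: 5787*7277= 3^2*19^1*383^1*643^1   =  42111999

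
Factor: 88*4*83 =29216 = 2^5 * 11^1*83^1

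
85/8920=17/1784 = 0.01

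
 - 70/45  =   - 14/9 = - 1.56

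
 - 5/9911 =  - 5/9911 = - 0.00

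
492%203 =86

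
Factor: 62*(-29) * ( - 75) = 2^1*3^1*5^2*29^1*31^1 = 134850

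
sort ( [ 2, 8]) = [ 2, 8 ]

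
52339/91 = 7477/13 =575.15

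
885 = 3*295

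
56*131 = 7336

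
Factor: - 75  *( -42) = 3150 = 2^1*3^2*5^2*7^1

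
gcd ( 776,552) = 8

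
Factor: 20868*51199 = 1068420732 = 2^2*3^1* 37^1*47^1*51199^1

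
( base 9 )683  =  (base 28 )k1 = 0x231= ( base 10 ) 561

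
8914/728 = 4457/364  =  12.24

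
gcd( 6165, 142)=1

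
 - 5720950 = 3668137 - 9389087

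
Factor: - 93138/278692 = -129/386= - 2^( - 1) * 3^1*43^1 * 193^(- 1) 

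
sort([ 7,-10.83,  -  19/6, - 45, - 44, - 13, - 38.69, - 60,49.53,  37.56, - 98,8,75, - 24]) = [ - 98,-60, - 45, - 44, - 38.69,-24 , - 13, - 10.83,-19/6, 7, 8,37.56 , 49.53, 75]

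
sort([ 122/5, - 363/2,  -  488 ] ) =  [- 488, - 363/2, 122/5 ] 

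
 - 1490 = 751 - 2241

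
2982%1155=672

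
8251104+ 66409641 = 74660745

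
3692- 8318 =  - 4626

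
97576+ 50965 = 148541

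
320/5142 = 160/2571  =  0.06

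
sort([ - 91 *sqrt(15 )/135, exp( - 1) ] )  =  [ - 91*sqrt( 15 )/135,exp( - 1) ] 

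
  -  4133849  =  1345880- 5479729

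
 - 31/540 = -1 +509/540 = - 0.06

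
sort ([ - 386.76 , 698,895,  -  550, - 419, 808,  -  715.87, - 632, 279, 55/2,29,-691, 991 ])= [ - 715.87,  -  691,  -  632,-550, - 419, - 386.76,55/2, 29, 279,698, 808 , 895 , 991] 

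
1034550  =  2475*418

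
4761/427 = 11 + 64/427  =  11.15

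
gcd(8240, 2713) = 1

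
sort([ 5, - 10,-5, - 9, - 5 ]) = [ - 10, - 9, - 5, - 5, 5 ]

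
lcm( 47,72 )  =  3384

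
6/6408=1/1068 = 0.00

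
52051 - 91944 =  - 39893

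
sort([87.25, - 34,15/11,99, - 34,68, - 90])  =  [ - 90,-34  , - 34,15/11, 68, 87.25 , 99]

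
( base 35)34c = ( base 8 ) 7363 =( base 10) 3827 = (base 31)3UE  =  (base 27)56K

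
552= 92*6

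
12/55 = 12/55= 0.22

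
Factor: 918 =2^1*3^3*17^1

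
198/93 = 66/31 = 2.13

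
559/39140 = 559/39140= 0.01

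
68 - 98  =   - 30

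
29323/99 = 296 + 19/99 = 296.19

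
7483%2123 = 1114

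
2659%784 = 307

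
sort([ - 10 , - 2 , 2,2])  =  [  -  10, - 2, 2, 2 ] 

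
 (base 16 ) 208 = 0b1000001000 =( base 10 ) 520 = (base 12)374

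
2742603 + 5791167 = 8533770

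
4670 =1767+2903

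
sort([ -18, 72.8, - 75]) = [ - 75, - 18,72.8] 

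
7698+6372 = 14070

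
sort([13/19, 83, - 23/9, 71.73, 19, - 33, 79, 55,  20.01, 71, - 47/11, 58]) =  [  -  33, -47/11,-23/9, 13/19,  19,20.01, 55, 58,71, 71.73, 79, 83]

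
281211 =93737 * 3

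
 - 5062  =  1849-6911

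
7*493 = 3451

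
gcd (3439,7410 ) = 19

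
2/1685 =2/1685 = 0.00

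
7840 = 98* 80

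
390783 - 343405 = 47378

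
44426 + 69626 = 114052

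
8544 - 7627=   917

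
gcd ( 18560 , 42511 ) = 1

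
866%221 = 203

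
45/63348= 15/21116=0.00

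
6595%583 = 182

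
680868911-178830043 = 502038868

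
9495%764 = 327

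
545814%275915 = 269899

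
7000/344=20 + 15/43 = 20.35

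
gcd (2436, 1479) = 87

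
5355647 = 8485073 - 3129426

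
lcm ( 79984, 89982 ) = 719856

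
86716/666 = 43358/333 = 130.20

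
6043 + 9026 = 15069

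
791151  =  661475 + 129676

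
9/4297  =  9/4297 = 0.00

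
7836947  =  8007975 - 171028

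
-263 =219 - 482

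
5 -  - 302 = 307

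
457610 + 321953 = 779563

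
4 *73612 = 294448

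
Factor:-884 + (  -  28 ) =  - 2^4*3^1 * 19^1 = -912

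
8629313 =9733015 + - 1103702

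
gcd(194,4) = 2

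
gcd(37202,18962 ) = 38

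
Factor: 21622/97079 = 2^1*19^1 * 193^( - 1 )  *  503^( - 1)*569^1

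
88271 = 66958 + 21313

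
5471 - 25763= -20292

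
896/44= 20+4/11 = 20.36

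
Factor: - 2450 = -2^1*5^2*7^2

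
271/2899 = 271/2899 = 0.09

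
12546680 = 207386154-194839474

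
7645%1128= 877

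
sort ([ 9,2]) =[ 2, 9 ]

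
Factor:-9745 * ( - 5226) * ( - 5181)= - 2^1*3^2*5^1*11^1*13^1*67^1  *157^1*1949^1 = -263854703970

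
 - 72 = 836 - 908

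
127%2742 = 127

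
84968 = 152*559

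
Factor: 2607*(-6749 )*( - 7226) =127138890318 = 2^1*3^1*11^1*17^1* 79^1*397^1*3613^1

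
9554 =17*562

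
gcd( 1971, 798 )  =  3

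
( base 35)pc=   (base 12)61B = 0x377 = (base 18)2D5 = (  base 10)887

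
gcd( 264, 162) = 6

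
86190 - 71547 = 14643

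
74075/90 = 823+1/18=823.06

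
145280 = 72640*2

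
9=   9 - 0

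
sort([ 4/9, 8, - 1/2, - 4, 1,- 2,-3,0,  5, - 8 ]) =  [-8,  -  4, - 3, - 2, - 1/2,0,4/9,1,5 , 8] 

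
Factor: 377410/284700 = 517/390 =2^ ( - 1) * 3^(  -  1 ) * 5^ (-1)*11^1*13^(-1)*47^1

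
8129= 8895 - 766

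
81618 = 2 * 40809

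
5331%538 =489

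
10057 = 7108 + 2949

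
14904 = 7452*2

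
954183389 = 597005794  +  357177595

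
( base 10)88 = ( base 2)1011000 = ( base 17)53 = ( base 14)64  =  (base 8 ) 130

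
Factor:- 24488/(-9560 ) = 3061/1195=5^( - 1 ) *239^( - 1 )*3061^1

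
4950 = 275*18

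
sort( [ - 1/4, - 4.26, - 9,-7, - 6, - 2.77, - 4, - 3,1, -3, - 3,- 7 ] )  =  [ - 9, - 7,-7, - 6,-4.26,  -  4, - 3, -3, - 3, -2.77, - 1/4, 1]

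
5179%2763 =2416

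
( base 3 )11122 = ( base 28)4D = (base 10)125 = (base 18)6H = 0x7d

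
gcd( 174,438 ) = 6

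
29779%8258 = 5005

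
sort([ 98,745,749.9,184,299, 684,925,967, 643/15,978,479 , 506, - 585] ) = [ - 585, 643/15, 98, 184,299, 479, 506,684,745,749.9,925,967,978 ] 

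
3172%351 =13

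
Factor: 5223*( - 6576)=  -  34346448 = - 2^4*3^2 * 137^1* 1741^1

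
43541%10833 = 209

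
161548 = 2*80774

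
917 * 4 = 3668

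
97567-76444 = 21123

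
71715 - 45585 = 26130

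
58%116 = 58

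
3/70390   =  3/70390=0.00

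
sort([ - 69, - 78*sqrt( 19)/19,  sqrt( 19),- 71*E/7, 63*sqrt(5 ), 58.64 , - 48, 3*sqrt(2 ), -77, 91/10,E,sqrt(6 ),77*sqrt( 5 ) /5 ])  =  [-77, - 69, - 48, - 71*E/7, - 78*sqrt( 19 ) /19, sqrt (6 ), E, 3*sqrt(2), sqrt(19) , 91/10 , 77 * sqrt( 5 )/5 , 58.64,  63*sqrt(5)]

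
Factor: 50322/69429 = 16774/23143 = 2^1*8387^1*23143^( - 1 ) 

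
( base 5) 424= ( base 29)3R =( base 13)8A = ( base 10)114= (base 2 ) 1110010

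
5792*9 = 52128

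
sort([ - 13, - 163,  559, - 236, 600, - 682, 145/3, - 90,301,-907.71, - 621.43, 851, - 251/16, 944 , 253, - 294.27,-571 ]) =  [  -  907.71,-682,-621.43, - 571 ,  -  294.27 ,- 236, - 163, - 90,- 251/16, - 13,  145/3, 253,301,559 , 600,851, 944 ]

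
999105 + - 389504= 609601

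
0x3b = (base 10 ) 59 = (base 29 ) 21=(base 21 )2h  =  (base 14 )43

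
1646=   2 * 823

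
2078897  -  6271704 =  - 4192807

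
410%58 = 4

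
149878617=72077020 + 77801597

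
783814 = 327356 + 456458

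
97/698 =97/698=0.14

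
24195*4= 96780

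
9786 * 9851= 96401886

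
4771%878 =381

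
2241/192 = 747/64= 11.67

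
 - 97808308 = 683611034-781419342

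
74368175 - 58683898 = 15684277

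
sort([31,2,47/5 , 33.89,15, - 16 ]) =[-16,2,47/5,  15,31, 33.89 ] 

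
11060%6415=4645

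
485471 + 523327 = 1008798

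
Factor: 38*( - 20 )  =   - 760 = - 2^3*5^1*19^1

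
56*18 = 1008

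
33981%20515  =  13466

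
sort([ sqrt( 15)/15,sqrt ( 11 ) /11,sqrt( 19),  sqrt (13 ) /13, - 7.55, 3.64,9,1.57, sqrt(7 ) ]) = [ - 7.55,sqrt( 15 )/15,sqrt ( 13)/13, sqrt(11)/11,1.57,sqrt( 7 ),3.64,sqrt( 19),  9] 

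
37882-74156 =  - 36274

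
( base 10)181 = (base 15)C1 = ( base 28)6d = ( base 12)131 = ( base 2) 10110101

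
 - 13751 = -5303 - 8448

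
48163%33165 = 14998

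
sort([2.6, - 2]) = [  -  2, 2.6]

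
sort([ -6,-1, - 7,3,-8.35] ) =[-8.35,-7,-6, - 1,  3]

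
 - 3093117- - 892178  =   - 2200939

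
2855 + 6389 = 9244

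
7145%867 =209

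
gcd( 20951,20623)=41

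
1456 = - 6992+8448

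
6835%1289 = 390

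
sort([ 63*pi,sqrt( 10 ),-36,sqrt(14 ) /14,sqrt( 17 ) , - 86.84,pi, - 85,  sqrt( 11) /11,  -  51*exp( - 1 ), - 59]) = [ -86.84, - 85, - 59, - 36 , - 51*exp( - 1 ),sqrt( 14 ) /14,sqrt ( 11) /11, pi , sqrt (10 ),sqrt( 17),63*pi]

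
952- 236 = 716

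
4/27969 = 4/27969= 0.00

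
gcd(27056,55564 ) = 4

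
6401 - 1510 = 4891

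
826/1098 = 413/549 = 0.75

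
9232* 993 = 9167376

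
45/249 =15/83 = 0.18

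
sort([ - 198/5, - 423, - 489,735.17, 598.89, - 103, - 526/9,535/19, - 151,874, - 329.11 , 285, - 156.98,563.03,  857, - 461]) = [ - 489,-461, - 423, - 329.11, - 156.98, - 151, - 103, - 526/9,  -  198/5, 535/19 , 285,563.03,598.89,735.17,857,874]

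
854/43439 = 854/43439 = 0.02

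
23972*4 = 95888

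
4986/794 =2493/397=6.28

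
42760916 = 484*88349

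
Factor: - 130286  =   - 2^1*13^1*5011^1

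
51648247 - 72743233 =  - 21094986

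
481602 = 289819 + 191783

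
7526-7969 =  - 443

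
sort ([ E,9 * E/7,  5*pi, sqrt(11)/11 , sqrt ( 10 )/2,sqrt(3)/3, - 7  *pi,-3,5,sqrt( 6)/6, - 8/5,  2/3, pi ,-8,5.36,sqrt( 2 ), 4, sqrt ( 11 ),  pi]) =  [ - 7*pi,-8, - 3,-8/5, sqrt(11 ) /11, sqrt(6 ) /6,sqrt (3 )/3, 2/3,  sqrt( 2),sqrt(10 )/2 , E, pi, pi, sqrt( 11 ), 9 * E/7,4, 5,5.36, 5*pi]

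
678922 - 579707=99215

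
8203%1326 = 247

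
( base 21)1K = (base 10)41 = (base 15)2B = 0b101001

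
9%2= 1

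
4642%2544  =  2098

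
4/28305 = 4/28305 = 0.00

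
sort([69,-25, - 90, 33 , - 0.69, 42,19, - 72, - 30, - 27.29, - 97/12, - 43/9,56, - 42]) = [ - 90, - 72 , - 42,  -  30,  -  27.29, - 25, - 97/12, - 43/9, - 0.69,19 , 33,42,56,69 ]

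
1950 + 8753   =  10703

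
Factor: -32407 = -23^1*1409^1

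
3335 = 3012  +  323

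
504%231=42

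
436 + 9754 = 10190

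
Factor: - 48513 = - 3^1*103^1*157^1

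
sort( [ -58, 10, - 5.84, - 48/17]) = [-58 ,-5.84, - 48/17, 10 ] 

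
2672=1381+1291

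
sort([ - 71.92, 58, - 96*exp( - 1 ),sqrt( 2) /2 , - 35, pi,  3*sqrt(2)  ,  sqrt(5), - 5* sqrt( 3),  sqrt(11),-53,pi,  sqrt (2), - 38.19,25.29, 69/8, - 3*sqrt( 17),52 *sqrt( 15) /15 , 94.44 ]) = [ - 71.92, - 53, - 38.19, - 96*exp( - 1 ), - 35, - 3*sqrt( 17), - 5*sqrt(3 ), sqrt(2) /2, sqrt (2), sqrt(5),pi, pi,sqrt(11 ),3 *sqrt( 2 ) , 69/8,  52*sqrt(15) /15,25.29,  58,  94.44]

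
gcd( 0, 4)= 4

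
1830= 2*915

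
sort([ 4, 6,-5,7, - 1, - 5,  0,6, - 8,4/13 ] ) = [ - 8, - 5,-5, - 1,0, 4/13 , 4, 6,6,7] 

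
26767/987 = 26767/987 =27.12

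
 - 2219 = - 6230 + 4011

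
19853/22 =19853/22=902.41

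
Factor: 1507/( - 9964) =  - 2^( - 2 ) *11^1 * 47^(  -  1 ) * 53^( - 1 )*137^1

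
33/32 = 33/32 = 1.03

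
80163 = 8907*9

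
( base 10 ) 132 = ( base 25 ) 57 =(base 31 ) 48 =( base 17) 7D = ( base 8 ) 204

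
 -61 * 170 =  - 10370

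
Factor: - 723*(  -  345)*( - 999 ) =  - 249185565=- 3^5*5^1*23^1*37^1*241^1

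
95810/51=1878+32/51 = 1878.63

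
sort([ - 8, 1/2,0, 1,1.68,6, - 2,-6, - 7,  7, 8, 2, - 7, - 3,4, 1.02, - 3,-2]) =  [ - 8, - 7 , - 7,-6, - 3,  -  3, - 2,  -  2,0,1/2,1,1.02 , 1.68 , 2, 4,6,  7, 8 ]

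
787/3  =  787/3 = 262.33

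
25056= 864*29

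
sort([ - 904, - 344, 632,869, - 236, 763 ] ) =[- 904, - 344 , - 236 , 632,763,869] 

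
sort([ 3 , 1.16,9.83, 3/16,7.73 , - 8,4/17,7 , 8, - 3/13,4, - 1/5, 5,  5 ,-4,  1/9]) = [-8, - 4 , - 3/13, - 1/5,1/9,3/16, 4/17,  1.16, 3, 4, 5 , 5,7,  7.73  ,  8, 9.83]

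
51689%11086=7345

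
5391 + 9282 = 14673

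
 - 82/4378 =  - 1+2148/2189 = - 0.02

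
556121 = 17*32713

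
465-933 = -468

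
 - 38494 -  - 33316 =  - 5178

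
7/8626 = 7/8626 = 0.00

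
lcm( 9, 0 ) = 0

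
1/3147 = 1/3147= 0.00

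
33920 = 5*6784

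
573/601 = 573/601  =  0.95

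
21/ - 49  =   - 1 + 4/7  =  -0.43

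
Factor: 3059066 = 2^1 * 1529533^1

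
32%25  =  7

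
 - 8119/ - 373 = 8119/373 = 21.77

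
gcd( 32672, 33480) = 8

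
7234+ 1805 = 9039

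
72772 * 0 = 0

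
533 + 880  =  1413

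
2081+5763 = 7844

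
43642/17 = 2567 + 3/17  =  2567.18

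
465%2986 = 465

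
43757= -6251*( - 7)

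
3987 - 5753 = - 1766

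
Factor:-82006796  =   - 2^2*20501699^1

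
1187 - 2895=-1708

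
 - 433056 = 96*( - 4511)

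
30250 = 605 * 50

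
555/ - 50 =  - 111/10  =  - 11.10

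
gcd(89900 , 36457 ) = 1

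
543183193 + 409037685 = 952220878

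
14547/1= 14547=14547.00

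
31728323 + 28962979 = 60691302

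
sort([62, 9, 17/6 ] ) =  [ 17/6, 9, 62 ] 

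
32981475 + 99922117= 132903592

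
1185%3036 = 1185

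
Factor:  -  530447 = - 530447^1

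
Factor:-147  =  -3^1*7^2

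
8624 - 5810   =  2814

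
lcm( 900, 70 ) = 6300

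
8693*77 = 669361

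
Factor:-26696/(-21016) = 37^( - 1)*47^1 = 47/37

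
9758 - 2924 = 6834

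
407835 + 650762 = 1058597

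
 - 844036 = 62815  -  906851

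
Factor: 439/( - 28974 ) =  - 2^(  -  1)*3^( - 1 )*11^( - 1) =- 1/66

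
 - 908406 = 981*( - 926 ) 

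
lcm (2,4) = 4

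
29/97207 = 29/97207 = 0.00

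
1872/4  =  468 = 468.00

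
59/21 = 2+17/21 = 2.81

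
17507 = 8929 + 8578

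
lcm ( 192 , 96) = 192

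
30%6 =0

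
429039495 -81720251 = 347319244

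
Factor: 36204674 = 2^1*11^1*1645667^1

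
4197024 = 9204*456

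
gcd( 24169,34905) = 1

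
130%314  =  130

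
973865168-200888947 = 772976221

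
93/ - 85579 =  - 1 + 85486/85579= - 0.00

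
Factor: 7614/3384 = 9/4 = 2^( - 2 )*3^2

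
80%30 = 20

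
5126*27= 138402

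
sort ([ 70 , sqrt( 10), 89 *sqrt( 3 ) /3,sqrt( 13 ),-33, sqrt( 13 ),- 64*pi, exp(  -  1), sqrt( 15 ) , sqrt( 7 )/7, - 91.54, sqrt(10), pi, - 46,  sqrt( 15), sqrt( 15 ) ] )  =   [-64 * pi, - 91.54,-46, - 33, exp(-1 ),sqrt( 7)/7, pi, sqrt( 10 ), sqrt(10 ) , sqrt( 13), sqrt(13), sqrt( 15),sqrt (15 ), sqrt ( 15 ),89*sqrt( 3 )/3, 70 ]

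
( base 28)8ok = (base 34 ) 60s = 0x1B34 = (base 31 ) 77K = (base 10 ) 6964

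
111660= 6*18610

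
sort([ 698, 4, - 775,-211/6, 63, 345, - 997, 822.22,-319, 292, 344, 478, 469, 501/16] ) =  [ - 997, - 775, - 319 , - 211/6,4, 501/16, 63, 292,344 , 345 , 469 , 478,  698, 822.22]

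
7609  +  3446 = 11055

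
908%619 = 289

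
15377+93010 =108387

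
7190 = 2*3595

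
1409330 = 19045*74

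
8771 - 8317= 454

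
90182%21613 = 3730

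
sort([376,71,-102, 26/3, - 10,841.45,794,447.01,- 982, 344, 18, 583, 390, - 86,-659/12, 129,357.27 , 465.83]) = [  -  982, - 102, - 86, - 659/12, - 10, 26/3 , 18,  71, 129,344, 357.27, 376, 390, 447.01, 465.83,583, 794,841.45] 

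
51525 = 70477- 18952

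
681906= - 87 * ( - 7838)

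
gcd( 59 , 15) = 1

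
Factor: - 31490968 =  - 2^3*349^1*11279^1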